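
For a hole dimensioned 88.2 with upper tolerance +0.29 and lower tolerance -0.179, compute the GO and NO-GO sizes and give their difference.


GO = nominal - lower_tol (smallest hole = maximum material condition)
GO = 88.2 - 0.179 = 88.021
NO-GO = nominal + upper_tol (largest hole = least material condition)
NO-GO = 88.2 + 0.29 = 88.49
spread = NO-GO - GO = 88.49 - 88.021 = 0.4690

0.4690


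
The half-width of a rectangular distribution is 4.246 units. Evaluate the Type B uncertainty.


u_B = half_width / sqrt(3)
u_B = 4.246 / 1.7320508
u_B = 2.4514

2.4514


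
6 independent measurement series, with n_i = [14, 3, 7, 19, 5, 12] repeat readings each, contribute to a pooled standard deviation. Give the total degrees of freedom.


nu = sum_i (n_i - 1)
nu = ((14 - 1) + (3 - 1) + (7 - 1) + (19 - 1) + (5 - 1) + (12 - 1))
nu = 13 + 2 + 6 + 18 + 4 + 11
nu = 54

54


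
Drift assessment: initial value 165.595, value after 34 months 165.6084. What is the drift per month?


rate = (v2 - v1) / months
= (165.6084 - 165.595) / 34
= 0.0134 / 34
= 3.9412e-04

3.9412e-04


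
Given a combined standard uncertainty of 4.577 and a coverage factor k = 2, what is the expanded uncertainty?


U = k * uc
U = 2 * 4.577
U = 9.1540

9.1540


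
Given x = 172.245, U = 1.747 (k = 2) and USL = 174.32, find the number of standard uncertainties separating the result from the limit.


u = U / k = 1.747 / 2 = 0.8735
margin = |USL - x| = |174.32 - 172.245| = 2.075
z = margin / u = 2.075 / 0.8735
z = 2.3755

2.3755


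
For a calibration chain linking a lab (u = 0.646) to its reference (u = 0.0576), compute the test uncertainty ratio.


TUR = u_lab / u_ref
= 0.646 / 0.0576
= 11.2153

11.2153


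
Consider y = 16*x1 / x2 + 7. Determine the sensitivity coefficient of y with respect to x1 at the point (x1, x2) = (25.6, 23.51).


y = 16*x1 / x2 + 7
dy/dx1 = 16/x2
Evaluate at x2 = 23.51: c1 = 16 / 23.51
c1 = 0.6806

0.6806


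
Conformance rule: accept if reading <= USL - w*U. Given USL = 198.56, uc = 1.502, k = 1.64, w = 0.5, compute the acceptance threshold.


U = k * uc = 1.64 * 1.502 = 2.46328
guard band g = w * U = 0.5 * 2.46328 = 1.23164
AL = USL - g = 198.56 - 1.23164
AL = 197.3284

197.3284


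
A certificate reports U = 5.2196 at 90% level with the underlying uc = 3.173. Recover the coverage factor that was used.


k = U / uc
k = 5.2196 / 3.173
k = 1.645

1.645


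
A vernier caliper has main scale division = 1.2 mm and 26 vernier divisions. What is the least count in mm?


LC = MSD / n_div
= 1.2 / 26
= 0.0462

0.0462


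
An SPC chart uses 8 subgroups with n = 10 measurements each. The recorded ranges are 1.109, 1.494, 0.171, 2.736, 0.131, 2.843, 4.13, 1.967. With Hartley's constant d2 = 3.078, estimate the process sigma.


R_bar = (1.109 + 1.494 + 0.171 + 2.736 + 0.131 + 2.843 + 4.13 + 1.967) / 8
R_bar = 14.581 / 8 = 1.822625
sigma_hat = R_bar / d2 = 1.822625 / 3.078 = 0.5921

0.5921


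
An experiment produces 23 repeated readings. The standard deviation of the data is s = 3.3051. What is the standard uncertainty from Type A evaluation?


u_A = s / sqrt(n)
u_A = 3.3051 / sqrt(23)
u_A = 3.3051 / 4.7958315
u_A = 0.6892

0.6892


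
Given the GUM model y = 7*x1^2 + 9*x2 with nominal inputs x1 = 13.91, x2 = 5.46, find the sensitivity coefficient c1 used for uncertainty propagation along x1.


y = 7*x1^2 + 9*x2
dy/dx1 = 2*7*x1
Evaluate at x1 = 13.91: c1 = 14 * 13.91
c1 = 194.7400

194.7400


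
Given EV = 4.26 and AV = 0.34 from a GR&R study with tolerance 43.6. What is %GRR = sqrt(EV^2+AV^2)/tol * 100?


GRR = sqrt(EV^2 + AV^2) = sqrt(4.26^2 + 0.34^2) = 4.2735465
%GRR = GRR / tol * 100 = 4.2735465 / 43.6 * 100
%GRR = 9.8017

9.8017


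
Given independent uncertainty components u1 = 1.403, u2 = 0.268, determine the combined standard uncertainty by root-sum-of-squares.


uc = sqrt(1.403^2 + 0.268^2)
uc = sqrt(2.040233)
uc = 1.4284

1.4284


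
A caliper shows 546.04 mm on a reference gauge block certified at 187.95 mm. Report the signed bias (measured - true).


Systematic error = measured - true
= 546.04 - 187.95
= 358.0900

358.0900


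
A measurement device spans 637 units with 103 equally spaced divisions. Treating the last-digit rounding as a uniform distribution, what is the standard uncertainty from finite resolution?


resolution = range / divisions
resolution = 637 / 103 = 6.184466
u_res = resolution / (2*sqrt(3))
u_res = 6.184466 / 3.4641016
u_res = 1.7853

1.7853


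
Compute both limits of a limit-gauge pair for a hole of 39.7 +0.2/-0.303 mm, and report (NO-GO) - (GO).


GO = nominal - lower_tol (smallest hole = maximum material condition)
GO = 39.7 - 0.303 = 39.397
NO-GO = nominal + upper_tol (largest hole = least material condition)
NO-GO = 39.7 + 0.2 = 39.9
spread = NO-GO - GO = 39.9 - 39.397 = 0.5030

0.5030


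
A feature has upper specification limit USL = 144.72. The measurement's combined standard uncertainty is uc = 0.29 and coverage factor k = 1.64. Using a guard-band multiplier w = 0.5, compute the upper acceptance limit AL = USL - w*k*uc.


U = k * uc = 1.64 * 0.29 = 0.4756
guard band g = w * U = 0.5 * 0.4756 = 0.2378
AL = USL - g = 144.72 - 0.2378
AL = 144.4822

144.4822


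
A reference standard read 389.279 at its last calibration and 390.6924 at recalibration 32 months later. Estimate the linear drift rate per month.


rate = (v2 - v1) / months
= (390.6924 - 389.279) / 32
= 1.4134 / 32
= 0.0442

0.0442


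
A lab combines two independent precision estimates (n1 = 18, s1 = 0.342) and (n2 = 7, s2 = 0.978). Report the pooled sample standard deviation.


s_p = sqrt(((n1-1)*s1^2 + (n2-1)*s2^2) / (n1+n2-2))
numerator = (18-1)*0.342^2 + (7-1)*0.978^2 = 1.988388 + 5.738904 = 7.727292
denominator = 18 + 7 - 2 = 23
s_p^2 = 7.727292 / 23 = 0.33596922
s_p = sqrt(0.33596922) = 0.5796

0.5796


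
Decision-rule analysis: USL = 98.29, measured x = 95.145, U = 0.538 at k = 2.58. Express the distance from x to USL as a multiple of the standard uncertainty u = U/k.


u = U / k = 0.538 / 2.58 = 0.20852713
margin = |USL - x| = |98.29 - 95.145| = 3.145
z = margin / u = 3.145 / 0.20852713
z = 15.0820

15.0820


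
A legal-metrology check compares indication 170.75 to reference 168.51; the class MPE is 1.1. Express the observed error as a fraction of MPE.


e = indication - reference = 170.75 - 168.51 = 2.2400
|e| = 2.2400
ratio = |e| / MPE = 2.2400 / 1.1
ratio = 2.0364

2.0364


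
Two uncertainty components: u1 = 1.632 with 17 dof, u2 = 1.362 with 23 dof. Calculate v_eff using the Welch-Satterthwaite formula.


uc = sqrt(u1^2 + u2^2) = sqrt(1.632^2 + 1.362^2) = 2.1256688
v_eff = uc^4 / (u1^4/v1 + u2^4/v2)
= 2.1256688^4 / (1.632^4/17 + 1.362^4/23)
= 20.416552 / 0.56690085
v_eff = 36.0143

36.0143


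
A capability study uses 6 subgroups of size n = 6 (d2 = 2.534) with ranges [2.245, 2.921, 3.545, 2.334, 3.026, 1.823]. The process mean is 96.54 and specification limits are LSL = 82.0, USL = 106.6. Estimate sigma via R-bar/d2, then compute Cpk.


R_bar = (2.245 + 2.921 + 3.545 + 2.334 + 3.026 + 1.823) / 6 = 2.649
sigma = R_bar / d2 = 2.649 / 2.534 = 1.0453828
Cp = (USL - LSL)/(6*sigma) = (106.6 - 82.0)/(6*1.0453828) = 3.9220
Cpu = (106.6 - 96.54)/(3*1.0453828) = 3.2078
Cpl = (96.54 - 82.0)/(3*1.0453828) = 4.6363
Cpk = min(Cpu, Cpl) = 3.2078

3.2078


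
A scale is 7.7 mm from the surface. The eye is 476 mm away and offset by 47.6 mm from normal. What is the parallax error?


error = h * offset / d
= 7.7 * 47.6 / 476
= 0.7700

0.7700


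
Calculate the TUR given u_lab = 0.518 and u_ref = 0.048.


TUR = u_lab / u_ref
= 0.518 / 0.048
= 10.7917

10.7917


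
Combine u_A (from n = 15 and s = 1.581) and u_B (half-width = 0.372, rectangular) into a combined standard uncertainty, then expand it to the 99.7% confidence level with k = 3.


u_A = s / sqrt(n) = 1.581 / sqrt(15) = 0.40821244
u_B = half_width / sqrt(3) = 0.372 / sqrt(3) = 0.2147743
uc = sqrt(u_A^2 + u_B^2) = sqrt(0.40821244^2 + 0.2147743^2) = 0.461265
U = k * uc = 3 * 0.461265
U = 1.3838

1.3838


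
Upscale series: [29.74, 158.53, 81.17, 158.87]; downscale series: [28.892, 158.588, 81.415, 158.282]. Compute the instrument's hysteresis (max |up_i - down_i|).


|29.74 - 28.892| = 0.8480
|158.53 - 158.588| = 0.0580
|81.17 - 81.415| = 0.2450
|158.87 - 158.282| = 0.5880
hysteresis = max(diffs) = 0.8480

0.8480


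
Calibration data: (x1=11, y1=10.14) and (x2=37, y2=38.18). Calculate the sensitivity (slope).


slope = (y2 - y1) / (x2 - x1)
= (38.18 - 10.14) / (37 - 11)
= 28.0400 / 26
= 1.0785

1.0785


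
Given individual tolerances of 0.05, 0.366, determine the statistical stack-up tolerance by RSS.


RSS = sqrt(0.05^2 + 0.366^2)
= sqrt(0.136456)
= 0.3694

0.3694


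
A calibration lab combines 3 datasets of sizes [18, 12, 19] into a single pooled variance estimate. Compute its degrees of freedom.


nu = sum_i (n_i - 1)
nu = ((18 - 1) + (12 - 1) + (19 - 1))
nu = 17 + 11 + 18
nu = 46

46


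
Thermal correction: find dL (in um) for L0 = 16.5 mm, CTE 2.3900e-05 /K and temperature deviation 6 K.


dL = L * alpha * dT
= 16.5 * 2.3900e-05 * 6
= 0.0023661 mm
dL_um = 0.0023661 * 1000 = 2.3661 um

2.3661


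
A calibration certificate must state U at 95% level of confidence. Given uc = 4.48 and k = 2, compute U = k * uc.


U = k * uc
U = 2 * 4.48
U = 8.9600

8.9600


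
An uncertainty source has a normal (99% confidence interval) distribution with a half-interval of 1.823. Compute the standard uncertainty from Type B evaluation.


u_B = half_width / 2.576
u_B = 1.823 / 2.576
u_B = 0.7077

0.7077


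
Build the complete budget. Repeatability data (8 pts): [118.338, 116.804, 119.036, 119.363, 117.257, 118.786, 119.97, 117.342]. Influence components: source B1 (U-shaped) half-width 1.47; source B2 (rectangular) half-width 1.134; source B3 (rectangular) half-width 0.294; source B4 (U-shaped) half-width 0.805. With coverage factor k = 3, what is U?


mean = (118.338 + 116.804 + 119.036 + 119.363 + 117.257 + 118.786 + 119.97 + 117.342) / 8 = 118.362
s = sqrt(sum((x - mean)^2)/(n-1)) = 1.1282782
u_A = s / sqrt(n) = 1.1282782 / sqrt(8) = 0.39890658
u_B1 = 1.47 / sqrt(2) = 1.039447
u_B2 = 1.134 / sqrt(3) = 0.65471521
u_B3 = 0.294 / sqrt(3) = 0.16974098
u_B4 = 0.805 / sqrt(2) = 0.56922096
uc = sqrt(0.39890658^2 + 1.039447^2 + 0.65471521^2 + 0.16974098^2 + 0.56922096^2) = 1.4216374
U = k * uc = 3 * 1.4216374
U = 4.2649

4.2649


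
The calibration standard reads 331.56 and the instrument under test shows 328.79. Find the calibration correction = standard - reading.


Correction = standard - reading
= 331.56 - 328.79
= 2.7700

2.7700


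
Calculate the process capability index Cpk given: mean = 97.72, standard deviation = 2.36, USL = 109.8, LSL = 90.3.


Cpu = (USL - mean) / (3*sigma) = (109.8 - 97.72) / (3*2.36) = 1.7062
Cpl = (mean - LSL) / (3*sigma) = (97.72 - 90.3) / (3*2.36) = 1.0480
Cpk = min(Cpu, Cpl) = 1.0480

1.0480


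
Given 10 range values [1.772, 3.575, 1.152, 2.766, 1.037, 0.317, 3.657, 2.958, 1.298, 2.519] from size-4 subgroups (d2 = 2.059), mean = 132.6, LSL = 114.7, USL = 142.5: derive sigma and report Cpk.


R_bar = (1.772 + 3.575 + 1.152 + 2.766 + 1.037 + 0.317 + 3.657 + 2.958 + 1.298 + 2.519) / 10 = 2.1051
sigma = R_bar / d2 = 2.1051 / 2.059 = 1.0223895
Cp = (USL - LSL)/(6*sigma) = (142.5 - 114.7)/(6*1.0223895) = 4.5319
Cpu = (142.5 - 132.6)/(3*1.0223895) = 3.2277
Cpl = (132.6 - 114.7)/(3*1.0223895) = 5.8360
Cpk = min(Cpu, Cpl) = 3.2277

3.2277


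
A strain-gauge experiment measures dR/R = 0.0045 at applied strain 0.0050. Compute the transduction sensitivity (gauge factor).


GF = (dR/R) / epsilon
= 0.0045 / 0.0050
= 0.9000

0.9000


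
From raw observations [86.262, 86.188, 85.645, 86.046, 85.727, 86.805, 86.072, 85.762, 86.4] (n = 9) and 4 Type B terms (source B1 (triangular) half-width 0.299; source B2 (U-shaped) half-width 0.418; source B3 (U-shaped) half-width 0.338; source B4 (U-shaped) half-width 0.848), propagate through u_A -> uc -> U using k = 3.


mean = (86.262 + 86.188 + 85.645 + 86.046 + 85.727 + 86.805 + 86.072 + 85.762 + 86.4) / 9 = 86.10077778
s = sqrt(sum((x - mean)^2)/(n-1)) = 0.36829091
u_A = s / sqrt(n) = 0.36829091 / sqrt(9) = 0.12276364
u_B1 = 0.299 / sqrt(6) = 0.12206624
u_B2 = 0.418 / sqrt(2) = 0.29557063
u_B3 = 0.338 / sqrt(2) = 0.23900209
u_B4 = 0.848 / sqrt(2) = 0.59962655
uc = sqrt(0.12276364^2 + 0.12206624^2 + 0.29557063^2 + 0.23900209^2 + 0.59962655^2) = 0.73075788
U = k * uc = 3 * 0.73075788
U = 2.1923

2.1923


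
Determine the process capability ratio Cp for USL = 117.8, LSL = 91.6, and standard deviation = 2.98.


Cp = (USL - LSL) / (6 * sigma)
= (117.8 - 91.6) / (6 * 2.98)
= 26.2000 / 17.8800
= 1.4653

1.4653


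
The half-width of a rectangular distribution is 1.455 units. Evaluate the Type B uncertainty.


u_B = half_width / sqrt(3)
u_B = 1.455 / 1.7320508
u_B = 0.8400

0.8400


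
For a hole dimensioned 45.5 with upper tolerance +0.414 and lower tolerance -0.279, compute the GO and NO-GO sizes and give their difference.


GO = nominal - lower_tol (smallest hole = maximum material condition)
GO = 45.5 - 0.279 = 45.221
NO-GO = nominal + upper_tol (largest hole = least material condition)
NO-GO = 45.5 + 0.414 = 45.914
spread = NO-GO - GO = 45.914 - 45.221 = 0.6930

0.6930


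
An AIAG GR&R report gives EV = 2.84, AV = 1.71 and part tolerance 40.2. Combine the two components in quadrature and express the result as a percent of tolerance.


GRR = sqrt(EV^2 + AV^2) = sqrt(2.84^2 + 1.71^2) = 3.3150716
%GRR = GRR / tol * 100 = 3.3150716 / 40.2 * 100
%GRR = 8.2464

8.2464


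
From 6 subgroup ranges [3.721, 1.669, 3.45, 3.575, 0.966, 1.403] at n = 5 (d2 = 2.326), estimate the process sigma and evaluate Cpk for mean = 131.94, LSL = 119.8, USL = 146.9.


R_bar = (3.721 + 1.669 + 3.45 + 3.575 + 0.966 + 1.403) / 6 = 2.464
sigma = R_bar / d2 = 2.464 / 2.326 = 1.0593293
Cp = (USL - LSL)/(6*sigma) = (146.9 - 119.8)/(6*1.0593293) = 4.2637
Cpu = (146.9 - 131.94)/(3*1.0593293) = 4.7074
Cpl = (131.94 - 119.8)/(3*1.0593293) = 3.8200
Cpk = min(Cpu, Cpl) = 3.8200

3.8200


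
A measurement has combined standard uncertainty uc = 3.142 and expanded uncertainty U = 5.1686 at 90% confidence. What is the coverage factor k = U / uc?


k = U / uc
k = 5.1686 / 3.142
k = 1.645

1.645


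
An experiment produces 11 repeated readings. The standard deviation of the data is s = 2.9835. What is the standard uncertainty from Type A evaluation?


u_A = s / sqrt(n)
u_A = 2.9835 / sqrt(11)
u_A = 2.9835 / 3.3166248
u_A = 0.8996

0.8996


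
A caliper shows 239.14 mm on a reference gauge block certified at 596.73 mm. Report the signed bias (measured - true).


Systematic error = measured - true
= 239.14 - 596.73
= -357.5900

-357.5900


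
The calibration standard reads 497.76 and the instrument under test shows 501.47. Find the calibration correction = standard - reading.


Correction = standard - reading
= 497.76 - 501.47
= -3.7100

-3.7100


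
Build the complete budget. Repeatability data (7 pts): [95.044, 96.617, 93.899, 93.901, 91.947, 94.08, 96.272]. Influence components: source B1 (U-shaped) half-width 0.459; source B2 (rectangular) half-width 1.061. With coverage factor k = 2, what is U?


mean = (95.044 + 96.617 + 93.899 + 93.901 + 91.947 + 94.08 + 96.272) / 7 = 94.53714286
s = sqrt(sum((x - mean)^2)/(n-1)) = 1.5980281
u_A = s / sqrt(n) = 1.5980281 / sqrt(7) = 0.60399785
u_B1 = 0.459 / sqrt(2) = 0.32456201
u_B2 = 1.061 / sqrt(3) = 0.61256864
uc = sqrt(0.60399785^2 + 0.32456201^2 + 0.61256864^2) = 0.91945323
U = k * uc = 2 * 0.91945323
U = 1.8389

1.8389


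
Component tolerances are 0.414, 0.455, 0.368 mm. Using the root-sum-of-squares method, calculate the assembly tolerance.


RSS = sqrt(0.414^2 + 0.455^2 + 0.368^2)
= sqrt(0.513845)
= 0.7168

0.7168


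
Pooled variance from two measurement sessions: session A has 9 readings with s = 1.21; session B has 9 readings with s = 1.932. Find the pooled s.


s_p = sqrt(((n1-1)*s1^2 + (n2-1)*s2^2) / (n1+n2-2))
numerator = (9-1)*1.21^2 + (9-1)*1.932^2 = 11.7128 + 29.860992 = 41.573792
denominator = 9 + 9 - 2 = 16
s_p^2 = 41.573792 / 16 = 2.598362
s_p = sqrt(2.598362) = 1.6119

1.6119


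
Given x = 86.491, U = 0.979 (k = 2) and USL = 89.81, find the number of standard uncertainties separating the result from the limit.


u = U / k = 0.979 / 2 = 0.4895
margin = |USL - x| = |89.81 - 86.491| = 3.319
z = margin / u = 3.319 / 0.4895
z = 6.7804

6.7804


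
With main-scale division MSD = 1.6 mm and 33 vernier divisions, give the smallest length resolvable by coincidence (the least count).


LC = MSD / n_div
= 1.6 / 33
= 0.0485

0.0485


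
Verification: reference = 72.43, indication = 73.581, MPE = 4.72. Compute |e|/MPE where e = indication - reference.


e = indication - reference = 73.581 - 72.43 = 1.1510
|e| = 1.1510
ratio = |e| / MPE = 1.1510 / 4.72
ratio = 0.2439

0.2439


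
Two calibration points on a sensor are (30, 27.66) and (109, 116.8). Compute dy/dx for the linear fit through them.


slope = (y2 - y1) / (x2 - x1)
= (116.8 - 27.66) / (109 - 30)
= 89.1400 / 79
= 1.1284

1.1284


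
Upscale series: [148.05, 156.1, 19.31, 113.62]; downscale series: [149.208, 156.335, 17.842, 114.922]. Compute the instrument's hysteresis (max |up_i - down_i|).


|148.05 - 149.208| = 1.1580
|156.1 - 156.335| = 0.2350
|19.31 - 17.842| = 1.4680
|113.62 - 114.922| = 1.3020
hysteresis = max(diffs) = 1.4680

1.4680


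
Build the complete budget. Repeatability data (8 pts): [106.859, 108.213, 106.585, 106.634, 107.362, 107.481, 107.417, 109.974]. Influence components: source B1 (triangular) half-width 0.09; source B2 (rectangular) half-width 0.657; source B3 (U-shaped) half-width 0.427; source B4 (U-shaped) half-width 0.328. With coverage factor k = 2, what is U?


mean = (106.859 + 108.213 + 106.585 + 106.634 + 107.362 + 107.481 + 107.417 + 109.974) / 8 = 107.565625
s = sqrt(sum((x - mean)^2)/(n-1)) = 1.1096298
u_A = s / sqrt(n) = 1.1096298 / sqrt(8) = 0.39231338
u_B1 = 0.09 / sqrt(6) = 0.036742346
u_B2 = 0.657 / sqrt(3) = 0.37931913
u_B3 = 0.427 / sqrt(2) = 0.3019346
u_B4 = 0.328 / sqrt(2) = 0.23193102
uc = sqrt(0.39231338^2 + 0.036742346^2 + 0.37931913^2 + 0.3019346^2 + 0.23193102^2) = 0.66640775
U = k * uc = 2 * 0.66640775
U = 1.3328

1.3328


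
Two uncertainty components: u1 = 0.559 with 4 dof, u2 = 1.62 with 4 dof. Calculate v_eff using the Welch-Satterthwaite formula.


uc = sqrt(u1^2 + u2^2) = sqrt(0.559^2 + 1.62^2) = 1.7137331
v_eff = uc^4 / (u1^4/v1 + u2^4/v2)
= 1.7137331^4 / (0.559^4/4 + 1.62^4/4)
= 8.6252708 / 1.7462799
v_eff = 4.9392

4.9392


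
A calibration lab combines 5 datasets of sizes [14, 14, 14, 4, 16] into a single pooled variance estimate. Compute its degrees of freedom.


nu = sum_i (n_i - 1)
nu = ((14 - 1) + (14 - 1) + (14 - 1) + (4 - 1) + (16 - 1))
nu = 13 + 13 + 13 + 3 + 15
nu = 57

57


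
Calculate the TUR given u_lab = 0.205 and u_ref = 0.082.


TUR = u_lab / u_ref
= 0.205 / 0.082
= 2.5000

2.5000


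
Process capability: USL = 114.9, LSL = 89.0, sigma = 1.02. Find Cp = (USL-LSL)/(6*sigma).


Cp = (USL - LSL) / (6 * sigma)
= (114.9 - 89.0) / (6 * 1.02)
= 25.9000 / 6.1200
= 4.2320

4.2320


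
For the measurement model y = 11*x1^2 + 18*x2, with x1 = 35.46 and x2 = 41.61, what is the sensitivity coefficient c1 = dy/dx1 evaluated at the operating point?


y = 11*x1^2 + 18*x2
dy/dx1 = 2*11*x1
Evaluate at x1 = 35.46: c1 = 22 * 35.46
c1 = 780.1200

780.1200


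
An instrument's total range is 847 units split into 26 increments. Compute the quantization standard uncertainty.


resolution = range / divisions
resolution = 847 / 26 = 32.576923
u_res = resolution / (2*sqrt(3))
u_res = 32.576923 / 3.4641016
u_res = 9.4041

9.4041


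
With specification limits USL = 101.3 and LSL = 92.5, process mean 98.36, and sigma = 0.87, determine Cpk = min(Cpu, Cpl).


Cpu = (USL - mean) / (3*sigma) = (101.3 - 98.36) / (3*0.87) = 1.1264
Cpl = (mean - LSL) / (3*sigma) = (98.36 - 92.5) / (3*0.87) = 2.2452
Cpk = min(Cpu, Cpl) = 1.1264

1.1264


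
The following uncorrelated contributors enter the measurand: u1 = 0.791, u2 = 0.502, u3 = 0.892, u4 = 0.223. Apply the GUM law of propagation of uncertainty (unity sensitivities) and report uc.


uc = sqrt(0.791^2 + 0.502^2 + 0.892^2 + 0.223^2)
uc = sqrt(1.723078)
uc = 1.3127

1.3127


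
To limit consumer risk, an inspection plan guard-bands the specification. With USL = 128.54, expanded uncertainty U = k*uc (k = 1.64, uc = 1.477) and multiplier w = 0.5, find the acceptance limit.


U = k * uc = 1.64 * 1.477 = 2.42228
guard band g = w * U = 0.5 * 2.42228 = 1.21114
AL = USL - g = 128.54 - 1.21114
AL = 127.3289

127.3289


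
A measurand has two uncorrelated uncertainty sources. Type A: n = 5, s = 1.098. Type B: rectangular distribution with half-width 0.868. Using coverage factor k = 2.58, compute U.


u_A = s / sqrt(n) = 1.098 / sqrt(5) = 0.49104053
u_B = half_width / sqrt(3) = 0.868 / sqrt(3) = 0.50114003
uc = sqrt(u_A^2 + u_B^2) = sqrt(0.49104053^2 + 0.50114003^2) = 0.70161395
U = k * uc = 2.58 * 0.70161395
U = 1.8102

1.8102


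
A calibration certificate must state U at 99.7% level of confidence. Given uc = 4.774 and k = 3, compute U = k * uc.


U = k * uc
U = 3 * 4.774
U = 14.3220

14.3220


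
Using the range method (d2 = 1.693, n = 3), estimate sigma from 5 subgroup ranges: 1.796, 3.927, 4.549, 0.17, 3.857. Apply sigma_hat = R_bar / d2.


R_bar = (1.796 + 3.927 + 4.549 + 0.17 + 3.857) / 5
R_bar = 14.299 / 5 = 2.8598
sigma_hat = R_bar / d2 = 2.8598 / 1.693 = 1.6892

1.6892


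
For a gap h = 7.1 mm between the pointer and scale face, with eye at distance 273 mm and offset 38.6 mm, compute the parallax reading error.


error = h * offset / d
= 7.1 * 38.6 / 273
= 1.0039

1.0039


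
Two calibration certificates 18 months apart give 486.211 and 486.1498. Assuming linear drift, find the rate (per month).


rate = (v2 - v1) / months
= (486.1498 - 486.211) / 18
= -0.0612 / 18
= -0.0034

-0.0034


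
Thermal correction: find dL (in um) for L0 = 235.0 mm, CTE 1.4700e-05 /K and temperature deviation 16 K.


dL = L * alpha * dT
= 235.0 * 1.4700e-05 * 16
= 0.0552720 mm
dL_um = 0.0552720 * 1000 = 55.2720 um

55.2720


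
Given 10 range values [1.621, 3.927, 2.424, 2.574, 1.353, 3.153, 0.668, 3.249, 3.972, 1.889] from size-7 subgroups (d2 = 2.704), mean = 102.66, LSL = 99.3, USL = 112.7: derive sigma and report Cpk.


R_bar = (1.621 + 3.927 + 2.424 + 2.574 + 1.353 + 3.153 + 0.668 + 3.249 + 3.972 + 1.889) / 10 = 2.483
sigma = R_bar / d2 = 2.483 / 2.704 = 0.91826923
Cp = (USL - LSL)/(6*sigma) = (112.7 - 99.3)/(6*0.91826923) = 2.4321
Cpu = (112.7 - 102.66)/(3*0.91826923) = 3.6445
Cpl = (102.66 - 99.3)/(3*0.91826923) = 1.2197
Cpk = min(Cpu, Cpl) = 1.2197

1.2197


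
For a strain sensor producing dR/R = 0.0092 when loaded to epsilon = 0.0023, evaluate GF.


GF = (dR/R) / epsilon
= 0.0092 / 0.0023
= 4.0000

4.0000


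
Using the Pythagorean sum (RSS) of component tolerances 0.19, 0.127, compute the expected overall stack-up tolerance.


RSS = sqrt(0.19^2 + 0.127^2)
= sqrt(0.052229)
= 0.2285

0.2285


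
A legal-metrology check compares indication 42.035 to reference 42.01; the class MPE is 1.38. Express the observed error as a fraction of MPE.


e = indication - reference = 42.035 - 42.01 = 0.0250
|e| = 0.0250
ratio = |e| / MPE = 0.0250 / 1.38
ratio = 0.0181

0.0181


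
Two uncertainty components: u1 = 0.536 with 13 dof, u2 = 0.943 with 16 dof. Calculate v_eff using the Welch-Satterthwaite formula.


uc = sqrt(u1^2 + u2^2) = sqrt(0.536^2 + 0.943^2) = 1.0846866
v_eff = uc^4 / (u1^4/v1 + u2^4/v2)
= 1.0846866^4 / (0.536^4/13 + 0.943^4/16)
= 1.3842582 / 0.05577189
v_eff = 24.8200

24.8200


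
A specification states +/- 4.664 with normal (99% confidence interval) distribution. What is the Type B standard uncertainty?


u_B = half_width / 2.576
u_B = 4.664 / 2.576
u_B = 1.8106

1.8106


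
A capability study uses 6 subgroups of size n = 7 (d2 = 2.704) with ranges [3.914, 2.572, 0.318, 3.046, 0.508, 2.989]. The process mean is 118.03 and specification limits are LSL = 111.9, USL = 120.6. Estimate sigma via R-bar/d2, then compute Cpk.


R_bar = (3.914 + 2.572 + 0.318 + 3.046 + 0.508 + 2.989) / 6 = 2.2245
sigma = R_bar / d2 = 2.2245 / 2.704 = 0.82267012
Cp = (USL - LSL)/(6*sigma) = (120.6 - 111.9)/(6*0.82267012) = 1.7626
Cpu = (120.6 - 118.03)/(3*0.82267012) = 1.0413
Cpl = (118.03 - 111.9)/(3*0.82267012) = 2.4838
Cpk = min(Cpu, Cpl) = 1.0413

1.0413


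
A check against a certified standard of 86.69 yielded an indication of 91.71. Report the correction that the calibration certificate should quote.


Correction = standard - reading
= 86.69 - 91.71
= -5.0200

-5.0200


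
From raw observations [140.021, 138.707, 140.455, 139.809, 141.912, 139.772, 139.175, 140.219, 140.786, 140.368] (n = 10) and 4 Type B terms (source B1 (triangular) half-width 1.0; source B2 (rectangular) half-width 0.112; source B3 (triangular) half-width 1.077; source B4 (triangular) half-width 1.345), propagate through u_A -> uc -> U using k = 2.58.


mean = (140.021 + 138.707 + 140.455 + 139.809 + 141.912 + 139.772 + 139.175 + 140.219 + 140.786 + 140.368) / 10 = 140.1224
s = sqrt(sum((x - mean)^2)/(n-1)) = 0.87911018
u_A = s / sqrt(n) = 0.87911018 / sqrt(10) = 0.27799905
u_B1 = 1.0 / sqrt(6) = 0.40824829
u_B2 = 0.112 / sqrt(3) = 0.06466323
u_B3 = 1.077 / sqrt(6) = 0.43968341
u_B4 = 1.345 / sqrt(6) = 0.54909395
uc = sqrt(0.27799905^2 + 0.40824829^2 + 0.06466323^2 + 0.43968341^2 + 0.54909395^2) = 0.86194961
U = k * uc = 2.58 * 0.86194961
U = 2.2238

2.2238


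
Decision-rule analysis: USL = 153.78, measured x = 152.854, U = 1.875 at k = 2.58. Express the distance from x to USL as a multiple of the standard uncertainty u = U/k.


u = U / k = 1.875 / 2.58 = 0.72674419
margin = |USL - x| = |153.78 - 152.854| = 0.926
z = margin / u = 0.926 / 0.72674419
z = 1.2742

1.2742


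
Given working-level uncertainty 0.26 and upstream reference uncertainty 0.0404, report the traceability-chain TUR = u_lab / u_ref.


TUR = u_lab / u_ref
= 0.26 / 0.0404
= 6.4356

6.4356


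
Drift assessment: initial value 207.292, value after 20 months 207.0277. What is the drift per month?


rate = (v2 - v1) / months
= (207.0277 - 207.292) / 20
= -0.2643 / 20
= -0.0132

-0.0132


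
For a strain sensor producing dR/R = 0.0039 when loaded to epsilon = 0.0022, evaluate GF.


GF = (dR/R) / epsilon
= 0.0039 / 0.0022
= 1.7727

1.7727


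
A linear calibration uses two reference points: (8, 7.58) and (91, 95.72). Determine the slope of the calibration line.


slope = (y2 - y1) / (x2 - x1)
= (95.72 - 7.58) / (91 - 8)
= 88.1400 / 83
= 1.0619

1.0619


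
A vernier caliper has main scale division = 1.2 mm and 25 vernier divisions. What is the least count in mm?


LC = MSD / n_div
= 1.2 / 25
= 0.0480

0.0480


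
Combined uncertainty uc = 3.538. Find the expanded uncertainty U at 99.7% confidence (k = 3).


U = k * uc
U = 3 * 3.538
U = 10.6140

10.6140


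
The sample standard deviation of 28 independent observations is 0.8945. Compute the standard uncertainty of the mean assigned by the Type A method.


u_A = s / sqrt(n)
u_A = 0.8945 / sqrt(28)
u_A = 0.8945 / 5.2915026
u_A = 0.1690

0.1690


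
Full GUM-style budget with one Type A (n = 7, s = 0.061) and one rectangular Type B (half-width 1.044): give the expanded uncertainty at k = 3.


u_A = s / sqrt(n) = 0.061 / sqrt(7) = 0.023055833
u_B = half_width / sqrt(3) = 1.044 / sqrt(3) = 0.60275368
uc = sqrt(u_A^2 + u_B^2) = sqrt(0.023055833^2 + 0.60275368^2) = 0.60319447
U = k * uc = 3 * 0.60319447
U = 1.8096

1.8096


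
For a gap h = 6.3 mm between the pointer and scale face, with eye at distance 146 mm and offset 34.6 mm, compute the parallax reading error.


error = h * offset / d
= 6.3 * 34.6 / 146
= 1.4930

1.4930


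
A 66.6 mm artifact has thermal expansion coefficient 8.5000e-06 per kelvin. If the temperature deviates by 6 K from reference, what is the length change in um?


dL = L * alpha * dT
= 66.6 * 8.5000e-06 * 6
= 0.0033966 mm
dL_um = 0.0033966 * 1000 = 3.3966 um

3.3966


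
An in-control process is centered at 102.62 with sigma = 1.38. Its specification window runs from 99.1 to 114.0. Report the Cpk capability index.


Cpu = (USL - mean) / (3*sigma) = (114.0 - 102.62) / (3*1.38) = 2.7488
Cpl = (mean - LSL) / (3*sigma) = (102.62 - 99.1) / (3*1.38) = 0.8502
Cpk = min(Cpu, Cpl) = 0.8502

0.8502


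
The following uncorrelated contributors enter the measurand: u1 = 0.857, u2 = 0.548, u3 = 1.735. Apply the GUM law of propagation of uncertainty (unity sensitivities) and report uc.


uc = sqrt(0.857^2 + 0.548^2 + 1.735^2)
uc = sqrt(4.044978)
uc = 2.0112

2.0112


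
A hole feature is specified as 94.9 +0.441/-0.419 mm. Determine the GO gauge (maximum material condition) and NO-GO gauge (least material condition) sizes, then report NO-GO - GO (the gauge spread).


GO = nominal - lower_tol (smallest hole = maximum material condition)
GO = 94.9 - 0.419 = 94.481
NO-GO = nominal + upper_tol (largest hole = least material condition)
NO-GO = 94.9 + 0.441 = 95.341
spread = NO-GO - GO = 95.341 - 94.481 = 0.8600

0.8600


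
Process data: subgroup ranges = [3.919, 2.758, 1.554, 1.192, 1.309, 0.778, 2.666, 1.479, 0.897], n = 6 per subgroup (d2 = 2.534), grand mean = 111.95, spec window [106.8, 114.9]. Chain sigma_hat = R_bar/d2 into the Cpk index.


R_bar = (3.919 + 2.758 + 1.554 + 1.192 + 1.309 + 0.778 + 2.666 + 1.479 + 0.897) / 9 = 1.8391111
sigma = R_bar / d2 = 1.8391111 / 2.534 = 0.72577391
Cp = (USL - LSL)/(6*sigma) = (114.9 - 106.8)/(6*0.72577391) = 1.8601
Cpu = (114.9 - 111.95)/(3*0.72577391) = 1.3549
Cpl = (111.95 - 106.8)/(3*0.72577391) = 2.3653
Cpk = min(Cpu, Cpl) = 1.3549

1.3549


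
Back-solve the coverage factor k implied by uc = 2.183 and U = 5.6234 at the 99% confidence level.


k = U / uc
k = 5.6234 / 2.183
k = 2.576

2.576


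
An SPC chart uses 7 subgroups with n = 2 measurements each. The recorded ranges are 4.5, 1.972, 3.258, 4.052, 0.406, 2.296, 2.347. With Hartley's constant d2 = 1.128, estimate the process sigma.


R_bar = (4.5 + 1.972 + 3.258 + 4.052 + 0.406 + 2.296 + 2.347) / 7
R_bar = 18.831 / 7 = 2.6901429
sigma_hat = R_bar / d2 = 2.6901429 / 1.128 = 2.3849

2.3849


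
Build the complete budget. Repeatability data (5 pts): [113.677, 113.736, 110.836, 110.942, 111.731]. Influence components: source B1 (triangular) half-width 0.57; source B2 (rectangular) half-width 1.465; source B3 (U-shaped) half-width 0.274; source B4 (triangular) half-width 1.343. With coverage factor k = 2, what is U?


mean = (113.677 + 113.736 + 110.836 + 110.942 + 111.731) / 5 = 112.1844
s = sqrt(sum((x - mean)^2)/(n-1)) = 1.4320116
u_A = s / sqrt(n) = 1.4320116 / sqrt(5) = 0.64041506
u_B1 = 0.57 / sqrt(6) = 0.23270153
u_B2 = 1.465 / sqrt(3) = 0.84581814
u_B3 = 0.274 / sqrt(2) = 0.19374726
u_B4 = 1.343 / sqrt(6) = 0.54827745
uc = sqrt(0.64041506^2 + 0.23270153^2 + 0.84581814^2 + 0.19374726^2 + 0.54827745^2) = 1.2320048
U = k * uc = 2 * 1.2320048
U = 2.4640

2.4640


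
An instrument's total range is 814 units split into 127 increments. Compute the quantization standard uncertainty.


resolution = range / divisions
resolution = 814 / 127 = 6.4094488
u_res = resolution / (2*sqrt(3))
u_res = 6.4094488 / 3.4641016
u_res = 1.8502

1.8502


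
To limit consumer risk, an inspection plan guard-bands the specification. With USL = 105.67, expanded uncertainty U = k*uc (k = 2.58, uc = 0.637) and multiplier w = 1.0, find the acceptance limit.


U = k * uc = 2.58 * 0.637 = 1.64346
guard band g = w * U = 1.0 * 1.64346 = 1.64346
AL = USL - g = 105.67 - 1.64346
AL = 104.0265

104.0265


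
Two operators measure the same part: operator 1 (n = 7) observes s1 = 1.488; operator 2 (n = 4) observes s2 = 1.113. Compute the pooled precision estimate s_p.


s_p = sqrt(((n1-1)*s1^2 + (n2-1)*s2^2) / (n1+n2-2))
numerator = (7-1)*1.488^2 + (4-1)*1.113^2 = 13.284864 + 3.716307 = 17.001171
denominator = 7 + 4 - 2 = 9
s_p^2 = 17.001171 / 9 = 1.889019
s_p = sqrt(1.889019) = 1.3744

1.3744


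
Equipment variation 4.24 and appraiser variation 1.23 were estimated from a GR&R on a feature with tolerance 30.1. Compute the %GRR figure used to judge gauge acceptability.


GRR = sqrt(EV^2 + AV^2) = sqrt(4.24^2 + 1.23^2) = 4.4148046
%GRR = GRR / tol * 100 = 4.4148046 / 30.1 * 100
%GRR = 14.6671

14.6671


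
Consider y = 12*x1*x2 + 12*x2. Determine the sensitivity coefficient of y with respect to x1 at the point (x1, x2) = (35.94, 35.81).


y = 12*x1*x2 + 12*x2
dy/dx1 = 12*x2
Evaluate at x2 = 35.81: c1 = 12 * 35.81
c1 = 429.7200

429.7200


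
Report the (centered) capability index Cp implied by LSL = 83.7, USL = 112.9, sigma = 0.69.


Cp = (USL - LSL) / (6 * sigma)
= (112.9 - 83.7) / (6 * 0.69)
= 29.2000 / 4.1400
= 7.0531

7.0531


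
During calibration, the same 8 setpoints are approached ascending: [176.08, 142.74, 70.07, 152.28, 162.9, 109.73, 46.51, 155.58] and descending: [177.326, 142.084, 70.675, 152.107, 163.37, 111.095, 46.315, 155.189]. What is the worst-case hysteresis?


|176.08 - 177.326| = 1.2460
|142.74 - 142.084| = 0.6560
|70.07 - 70.675| = 0.6050
|152.28 - 152.107| = 0.1730
|162.9 - 163.37| = 0.4700
|109.73 - 111.095| = 1.3650
|46.51 - 46.315| = 0.1950
|155.58 - 155.189| = 0.3910
hysteresis = max(diffs) = 1.3650

1.3650


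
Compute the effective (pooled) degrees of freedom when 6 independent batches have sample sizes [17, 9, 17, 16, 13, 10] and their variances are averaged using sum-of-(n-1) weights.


nu = sum_i (n_i - 1)
nu = ((17 - 1) + (9 - 1) + (17 - 1) + (16 - 1) + (13 - 1) + (10 - 1))
nu = 16 + 8 + 16 + 15 + 12 + 9
nu = 76

76


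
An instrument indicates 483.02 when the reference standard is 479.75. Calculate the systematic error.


Systematic error = measured - true
= 483.02 - 479.75
= 3.2700

3.2700


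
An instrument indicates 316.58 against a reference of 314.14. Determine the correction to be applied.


Correction = standard - reading
= 314.14 - 316.58
= -2.4400

-2.4400


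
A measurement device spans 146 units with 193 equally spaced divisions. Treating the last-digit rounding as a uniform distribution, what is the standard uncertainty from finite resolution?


resolution = range / divisions
resolution = 146 / 193 = 0.75647668
u_res = resolution / (2*sqrt(3))
u_res = 0.75647668 / 3.4641016
u_res = 0.2184

0.2184


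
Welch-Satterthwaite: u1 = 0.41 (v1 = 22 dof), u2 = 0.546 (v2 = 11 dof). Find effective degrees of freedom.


uc = sqrt(u1^2 + u2^2) = sqrt(0.41^2 + 0.546^2) = 0.68280012
v_eff = uc^4 / (u1^4/v1 + u2^4/v2)
= 0.68280012^4 / (0.41^4/22 + 0.546^4/11)
= 0.21735736 / 0.009363814
v_eff = 23.2125

23.2125


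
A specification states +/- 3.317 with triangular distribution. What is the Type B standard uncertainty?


u_B = half_width / sqrt(6)
u_B = 3.317 / 2.4494897
u_B = 1.3542

1.3542


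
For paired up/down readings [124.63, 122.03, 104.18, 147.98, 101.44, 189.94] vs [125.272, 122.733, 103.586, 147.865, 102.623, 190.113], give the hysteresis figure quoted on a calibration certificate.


|124.63 - 125.272| = 0.6420
|122.03 - 122.733| = 0.7030
|104.18 - 103.586| = 0.5940
|147.98 - 147.865| = 0.1150
|101.44 - 102.623| = 1.1830
|189.94 - 190.113| = 0.1730
hysteresis = max(diffs) = 1.1830

1.1830


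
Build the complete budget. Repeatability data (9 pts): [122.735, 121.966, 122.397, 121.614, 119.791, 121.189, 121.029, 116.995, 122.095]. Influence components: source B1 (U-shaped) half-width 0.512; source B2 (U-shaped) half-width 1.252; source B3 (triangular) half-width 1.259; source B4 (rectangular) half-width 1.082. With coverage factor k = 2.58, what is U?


mean = (122.735 + 121.966 + 122.397 + 121.614 + 119.791 + 121.189 + 121.029 + 116.995 + 122.095) / 9 = 121.0901111
s = sqrt(sum((x - mean)^2)/(n-1)) = 1.7655098
u_A = s / sqrt(n) = 1.7655098 / sqrt(9) = 0.58850327
u_B1 = 0.512 / sqrt(2) = 0.36203867
u_B2 = 1.252 / sqrt(2) = 0.88529769
u_B3 = 1.259 / sqrt(6) = 0.5139846
u_B4 = 1.082 / sqrt(3) = 0.62469299
uc = sqrt(0.58850327^2 + 0.36203867^2 + 0.88529769^2 + 0.5139846^2 + 0.62469299^2) = 1.3840454
U = k * uc = 2.58 * 1.3840454
U = 3.5708

3.5708


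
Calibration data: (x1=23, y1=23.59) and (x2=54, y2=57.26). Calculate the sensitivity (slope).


slope = (y2 - y1) / (x2 - x1)
= (57.26 - 23.59) / (54 - 23)
= 33.6700 / 31
= 1.0861

1.0861


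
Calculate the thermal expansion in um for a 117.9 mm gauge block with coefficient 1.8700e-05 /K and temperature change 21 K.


dL = L * alpha * dT
= 117.9 * 1.8700e-05 * 21
= 0.0462993 mm
dL_um = 0.0462993 * 1000 = 46.2993 um

46.2993


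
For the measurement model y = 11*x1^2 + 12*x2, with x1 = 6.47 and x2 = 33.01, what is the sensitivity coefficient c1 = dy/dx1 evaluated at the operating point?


y = 11*x1^2 + 12*x2
dy/dx1 = 2*11*x1
Evaluate at x1 = 6.47: c1 = 22 * 6.47
c1 = 142.3400

142.3400


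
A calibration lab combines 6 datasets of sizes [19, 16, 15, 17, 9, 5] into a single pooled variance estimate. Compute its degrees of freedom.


nu = sum_i (n_i - 1)
nu = ((19 - 1) + (16 - 1) + (15 - 1) + (17 - 1) + (9 - 1) + (5 - 1))
nu = 18 + 15 + 14 + 16 + 8 + 4
nu = 75

75


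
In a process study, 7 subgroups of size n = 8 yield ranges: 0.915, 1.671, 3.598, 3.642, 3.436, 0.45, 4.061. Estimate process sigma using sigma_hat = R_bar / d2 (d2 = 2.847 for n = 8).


R_bar = (0.915 + 1.671 + 3.598 + 3.642 + 3.436 + 0.45 + 4.061) / 7
R_bar = 17.773 / 7 = 2.539
sigma_hat = R_bar / d2 = 2.539 / 2.847 = 0.8918

0.8918


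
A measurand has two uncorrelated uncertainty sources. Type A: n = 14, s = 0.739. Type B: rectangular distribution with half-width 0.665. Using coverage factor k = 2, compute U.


u_A = s / sqrt(n) = 0.739 / sqrt(14) = 0.19750606
u_B = half_width / sqrt(3) = 0.665 / sqrt(3) = 0.38393793
uc = sqrt(u_A^2 + u_B^2) = sqrt(0.19750606^2 + 0.38393793^2) = 0.43176032
U = k * uc = 2 * 0.43176032
U = 0.8635

0.8635


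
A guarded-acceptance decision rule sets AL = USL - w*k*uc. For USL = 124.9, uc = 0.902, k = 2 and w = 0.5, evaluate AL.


U = k * uc = 2 * 0.902 = 1.804
guard band g = w * U = 0.5 * 1.804 = 0.902
AL = USL - g = 124.9 - 0.902
AL = 123.9980

123.9980


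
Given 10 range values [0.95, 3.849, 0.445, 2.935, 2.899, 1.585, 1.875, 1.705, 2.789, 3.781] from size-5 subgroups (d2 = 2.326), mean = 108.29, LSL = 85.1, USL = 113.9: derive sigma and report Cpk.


R_bar = (0.95 + 3.849 + 0.445 + 2.935 + 2.899 + 1.585 + 1.875 + 1.705 + 2.789 + 3.781) / 10 = 2.2813
sigma = R_bar / d2 = 2.2813 / 2.326 = 0.98078246
Cp = (USL - LSL)/(6*sigma) = (113.9 - 85.1)/(6*0.98078246) = 4.8941
Cpu = (113.9 - 108.29)/(3*0.98078246) = 1.9066
Cpl = (108.29 - 85.1)/(3*0.98078246) = 7.8815
Cpk = min(Cpu, Cpl) = 1.9066

1.9066


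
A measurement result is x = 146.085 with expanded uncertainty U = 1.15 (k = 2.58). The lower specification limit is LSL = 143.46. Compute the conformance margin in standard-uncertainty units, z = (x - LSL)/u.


u = U / k = 1.15 / 2.58 = 0.44573643
margin = |LSL - x| = |143.46 - 146.085| = 2.625
z = margin / u = 2.625 / 0.44573643
z = 5.8891

5.8891


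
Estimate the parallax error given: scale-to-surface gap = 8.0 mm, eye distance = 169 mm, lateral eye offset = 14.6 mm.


error = h * offset / d
= 8.0 * 14.6 / 169
= 0.6911

0.6911


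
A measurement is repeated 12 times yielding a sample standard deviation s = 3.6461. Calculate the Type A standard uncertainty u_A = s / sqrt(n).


u_A = s / sqrt(n)
u_A = 3.6461 / sqrt(12)
u_A = 3.6461 / 3.4641016
u_A = 1.0525

1.0525


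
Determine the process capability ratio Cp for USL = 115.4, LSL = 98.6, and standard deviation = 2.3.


Cp = (USL - LSL) / (6 * sigma)
= (115.4 - 98.6) / (6 * 2.3)
= 16.8000 / 13.8000
= 1.2174

1.2174
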